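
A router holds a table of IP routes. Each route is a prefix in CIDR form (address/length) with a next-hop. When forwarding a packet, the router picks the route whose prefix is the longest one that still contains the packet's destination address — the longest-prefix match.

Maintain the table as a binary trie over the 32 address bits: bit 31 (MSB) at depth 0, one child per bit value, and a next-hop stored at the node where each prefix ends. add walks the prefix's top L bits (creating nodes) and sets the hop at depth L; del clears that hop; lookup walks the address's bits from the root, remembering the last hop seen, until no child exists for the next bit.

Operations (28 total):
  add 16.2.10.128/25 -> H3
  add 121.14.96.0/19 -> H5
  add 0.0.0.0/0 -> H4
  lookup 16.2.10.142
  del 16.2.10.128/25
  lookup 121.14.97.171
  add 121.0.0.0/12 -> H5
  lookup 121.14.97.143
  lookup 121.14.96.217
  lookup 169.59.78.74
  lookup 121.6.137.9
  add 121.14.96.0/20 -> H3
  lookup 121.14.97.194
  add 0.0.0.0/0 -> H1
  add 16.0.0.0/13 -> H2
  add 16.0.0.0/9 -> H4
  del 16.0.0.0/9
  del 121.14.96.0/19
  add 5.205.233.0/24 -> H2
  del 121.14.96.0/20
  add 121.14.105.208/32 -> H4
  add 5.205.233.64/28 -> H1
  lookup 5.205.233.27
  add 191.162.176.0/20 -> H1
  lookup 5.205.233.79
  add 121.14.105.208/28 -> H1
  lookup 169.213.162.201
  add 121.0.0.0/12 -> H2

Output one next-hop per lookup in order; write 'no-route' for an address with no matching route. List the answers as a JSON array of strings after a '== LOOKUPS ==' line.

Trace:
  + 16.2.10.128/25 (H3) depth=25
  + 121.14.96.0/19 (H5) depth=19
  + 0.0.0.0/0 (H4) depth=0
  ? 16.2.10.142  path d0:H4→d1:-→d2:-→d3:-→d4:-→d5:-→d6:-→d7:-→d8:-→d9:-→d10:-→d11:-→d12:-→d13:-→d14:-→d15:-→d16:-→d17:-→d18:-→d19:-→d20:-→d21:-→d22:-→d23:-→d24:-→d25:H3  best=H3
  del 16.2.10.128/25 (clear depth 25)
  ? 121.14.97.171  path d0:H4→d1:-→d2:-→d3:-→d4:-→d5:-→d6:-→d7:-→d8:-→d9:-→d10:-→d11:-→d12:-→d13:-→d14:-→d15:-→d16:-→d17:-→d18:-→d19:H5  best=H5
  + 121.0.0.0/12 (H5) depth=12
  ? 121.14.97.143  path d0:H4→d1:-→d2:-→d3:-→d4:-→d5:-→d6:-→d7:-→d8:-→d9:-→d10:-→d11:-→d12:H5→d13:-→d14:-→d15:-→d16:-→d17:-→d18:-→d19:H5  best=H5
  ? 121.14.96.217  path d0:H4→d1:-→d2:-→d3:-→d4:-→d5:-→d6:-→d7:-→d8:-→d9:-→d10:-→d11:-→d12:H5→d13:-→d14:-→d15:-→d16:-→d17:-→d18:-→d19:H5  best=H5
  ? 169.59.78.74  path d0:H4  best=H4
  ? 121.6.137.9  path d0:H4→d1:-→d2:-→d3:-→d4:-→d5:-→d6:-→d7:-→d8:-→d9:-→d10:-→d11:-→d12:H5  best=H5
  + 121.14.96.0/20 (H3) depth=20
  ? 121.14.97.194  path d0:H4→d1:-→d2:-→d3:-→d4:-→d5:-→d6:-→d7:-→d8:-→d9:-→d10:-→d11:-→d12:H5→d13:-→d14:-→d15:-→d16:-→d17:-→d18:-→d19:H5→d20:H3  best=H3
  + 0.0.0.0/0 (H1) depth=0
  + 16.0.0.0/13 (H2) depth=13
  + 16.0.0.0/9 (H4) depth=9
  del 16.0.0.0/9 (clear depth 9)
  del 121.14.96.0/19 (clear depth 19)
  + 5.205.233.0/24 (H2) depth=24
  del 121.14.96.0/20 (clear depth 20)
  + 121.14.105.208/32 (H4) depth=32
  + 5.205.233.64/28 (H1) depth=28
  ? 5.205.233.27  path d0:H1→d1:-→d2:-→d3:-→d4:-→d5:-→d6:-→d7:-→d8:-→d9:-→d10:-→d11:-→d12:-→d13:-→d14:-→d15:-→d16:-→d17:-→d18:-→d19:-→d20:-→d21:-→d22:-→d23:-→d24:H2→d25:-  best=H2
  + 191.162.176.0/20 (H1) depth=20
  ? 5.205.233.79  path d0:H1→d1:-→d2:-→d3:-→d4:-→d5:-→d6:-→d7:-→d8:-→d9:-→d10:-→d11:-→d12:-→d13:-→d14:-→d15:-→d16:-→d17:-→d18:-→d19:-→d20:-→d21:-→d22:-→d23:-→d24:H2→d25:-→d26:-→d27:-→d28:H1  best=H1
  + 121.14.105.208/28 (H1) depth=28
  ? 169.213.162.201  path d0:H1→d1:-→d2:-→d3:-  best=H1
  + 121.0.0.0/12 (H2) depth=12

== LOOKUPS ==
["H3","H5","H5","H5","H4","H5","H3","H2","H1","H1"]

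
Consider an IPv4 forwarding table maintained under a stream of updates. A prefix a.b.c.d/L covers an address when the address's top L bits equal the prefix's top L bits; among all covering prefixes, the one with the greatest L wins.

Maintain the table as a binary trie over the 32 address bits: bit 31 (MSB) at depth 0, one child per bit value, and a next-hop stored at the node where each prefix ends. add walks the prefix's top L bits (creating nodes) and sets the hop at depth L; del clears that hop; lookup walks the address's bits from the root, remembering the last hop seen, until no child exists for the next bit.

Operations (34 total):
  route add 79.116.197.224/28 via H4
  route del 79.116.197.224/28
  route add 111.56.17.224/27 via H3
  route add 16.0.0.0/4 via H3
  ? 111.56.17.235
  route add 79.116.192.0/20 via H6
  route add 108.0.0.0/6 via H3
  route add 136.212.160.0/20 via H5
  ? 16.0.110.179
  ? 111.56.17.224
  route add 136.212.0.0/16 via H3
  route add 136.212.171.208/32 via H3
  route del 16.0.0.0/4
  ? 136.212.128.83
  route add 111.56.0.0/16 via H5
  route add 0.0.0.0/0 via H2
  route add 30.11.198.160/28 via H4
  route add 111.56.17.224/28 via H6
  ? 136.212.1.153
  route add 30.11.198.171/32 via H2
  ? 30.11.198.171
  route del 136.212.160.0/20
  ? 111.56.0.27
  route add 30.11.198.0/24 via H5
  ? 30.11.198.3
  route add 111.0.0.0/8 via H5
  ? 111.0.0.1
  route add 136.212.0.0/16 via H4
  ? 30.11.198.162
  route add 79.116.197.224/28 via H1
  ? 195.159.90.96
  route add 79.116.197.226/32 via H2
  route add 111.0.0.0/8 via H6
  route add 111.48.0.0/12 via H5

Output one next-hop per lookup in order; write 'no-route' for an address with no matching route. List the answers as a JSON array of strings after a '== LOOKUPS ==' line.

Trace:
  add 79.116.197.224/28 -> H4 at depth 28
  del 79.116.197.224/28 (clear depth 28)
  add 111.56.17.224/27 -> H3 at depth 27
  add 16.0.0.0/4 -> H3 at depth 4
  ? 111.56.17.235  path d0:-→d1:-→d2:-→d3:-→d4:-→d5:-→d6:-→d7:-→d8:-→d9:-→d10:-→d11:-→d12:-→d13:-→d14:-→d15:-→d16:-→d17:-→d18:-→d19:-→d20:-→d21:-→d22:-→d23:-→d24:-→d25:-→d26:-→d27:H3  best=H3
  add 79.116.192.0/20 -> H6 at depth 20
  add 108.0.0.0/6 -> H3 at depth 6
  add 136.212.160.0/20 -> H5 at depth 20
  ? 16.0.110.179  path d0:-→d1:-→d2:-→d3:-→d4:H3  best=H3
  ? 111.56.17.224  path d0:-→d1:-→d2:-→d3:-→d4:-→d5:-→d6:H3→d7:-→d8:-→d9:-→d10:-→d11:-→d12:-→d13:-→d14:-→d15:-→d16:-→d17:-→d18:-→d19:-→d20:-→d21:-→d22:-→d23:-→d24:-→d25:-→d26:-→d27:H3  best=H3
  add 136.212.0.0/16 -> H3 at depth 16
  add 136.212.171.208/32 -> H3 at depth 32
  del 16.0.0.0/4 (clear depth 4)
  ? 136.212.128.83  path d0:-→d1:-→d2:-→d3:-→d4:-→d5:-→d6:-→d7:-→d8:-→d9:-→d10:-→d11:-→d12:-→d13:-→d14:-→d15:-→d16:H3→d17:-→d18:-  best=H3
  add 111.56.0.0/16 -> H5 at depth 16
  add 0.0.0.0/0 -> H2 at depth 0
  add 30.11.198.160/28 -> H4 at depth 28
  add 111.56.17.224/28 -> H6 at depth 28
  ? 136.212.1.153  path d0:H2→d1:-→d2:-→d3:-→d4:-→d5:-→d6:-→d7:-→d8:-→d9:-→d10:-→d11:-→d12:-→d13:-→d14:-→d15:-→d16:H3  best=H3
  add 30.11.198.171/32 -> H2 at depth 32
  ? 30.11.198.171  path d0:H2→d1:-→d2:-→d3:-→d4:-→d5:-→d6:-→d7:-→d8:-→d9:-→d10:-→d11:-→d12:-→d13:-→d14:-→d15:-→d16:-→d17:-→d18:-→d19:-→d20:-→d21:-→d22:-→d23:-→d24:-→d25:-→d26:-→d27:-→d28:H4→d29:-→d30:-→d31:-→d32:H2  best=H2
  del 136.212.160.0/20 (clear depth 20)
  ? 111.56.0.27  path d0:H2→d1:-→d2:-→d3:-→d4:-→d5:-→d6:H3→d7:-→d8:-→d9:-→d10:-→d11:-→d12:-→d13:-→d14:-→d15:-→d16:H5→d17:-→d18:-→d19:-  best=H5
  add 30.11.198.0/24 -> H5 at depth 24
  ? 30.11.198.3  path d0:H2→d1:-→d2:-→d3:-→d4:-→d5:-→d6:-→d7:-→d8:-→d9:-→d10:-→d11:-→d12:-→d13:-→d14:-→d15:-→d16:-→d17:-→d18:-→d19:-→d20:-→d21:-→d22:-→d23:-→d24:H5  best=H5
  add 111.0.0.0/8 -> H5 at depth 8
  ? 111.0.0.1  path d0:H2→d1:-→d2:-→d3:-→d4:-→d5:-→d6:H3→d7:-→d8:H5→d9:-→d10:-  best=H5
  add 136.212.0.0/16 -> H4 at depth 16
  ? 30.11.198.162  path d0:H2→d1:-→d2:-→d3:-→d4:-→d5:-→d6:-→d7:-→d8:-→d9:-→d10:-→d11:-→d12:-→d13:-→d14:-→d15:-→d16:-→d17:-→d18:-→d19:-→d20:-→d21:-→d22:-→d23:-→d24:H5→d25:-→d26:-→d27:-→d28:H4  best=H4
  add 79.116.197.224/28 -> H1 at depth 28
  ? 195.159.90.96  path d0:H2→d1:-  best=H2
  add 79.116.197.226/32 -> H2 at depth 32
  add 111.0.0.0/8 -> H6 at depth 8
  add 111.48.0.0/12 -> H5 at depth 12

== LOOKUPS ==
["H3","H3","H3","H3","H3","H2","H5","H5","H5","H4","H2"]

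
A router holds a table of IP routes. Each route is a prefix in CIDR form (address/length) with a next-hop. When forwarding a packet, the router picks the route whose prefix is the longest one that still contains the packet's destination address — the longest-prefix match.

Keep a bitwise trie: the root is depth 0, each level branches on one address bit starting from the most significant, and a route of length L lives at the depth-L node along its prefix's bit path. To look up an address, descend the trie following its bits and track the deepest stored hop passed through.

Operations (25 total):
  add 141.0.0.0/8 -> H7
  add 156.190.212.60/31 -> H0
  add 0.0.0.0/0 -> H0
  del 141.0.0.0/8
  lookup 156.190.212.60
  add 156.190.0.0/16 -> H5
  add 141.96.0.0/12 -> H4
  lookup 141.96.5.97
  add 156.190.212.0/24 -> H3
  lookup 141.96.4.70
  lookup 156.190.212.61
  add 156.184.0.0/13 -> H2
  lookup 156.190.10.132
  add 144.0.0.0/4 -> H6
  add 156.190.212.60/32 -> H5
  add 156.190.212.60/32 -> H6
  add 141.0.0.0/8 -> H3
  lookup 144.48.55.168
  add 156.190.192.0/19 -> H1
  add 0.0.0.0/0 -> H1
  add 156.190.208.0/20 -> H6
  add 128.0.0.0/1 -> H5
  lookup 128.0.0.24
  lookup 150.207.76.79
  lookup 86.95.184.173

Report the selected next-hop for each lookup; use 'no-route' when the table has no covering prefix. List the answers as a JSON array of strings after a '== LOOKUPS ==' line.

Process each operation:
  + 141.0.0.0/8 (H7) depth=8
  + 156.190.212.60/31 (H0) depth=31
  + 0.0.0.0/0 (H0) depth=0
  del 141.0.0.0/8 (clear depth 8)
  lookup 156.190.212.60: bits 1001110010111110110101000011110 walk d0:H0→d1:-→d2:-→d3:-→d4:-→d5:-→d6:-→d7:-→d8:-→d9:-→d10:-→d11:-→d12:-→d13:-→d14:-→d15:-→d16:-→d17:-→d18:-→d19:-→d20:-→d21:-→d22:-→d23:-→d24:-→d25:-→d26:-→d27:-→d28:-→d29:-→d30:-→d31:H0 -> H0
  + 156.190.0.0/16 (H5) depth=16
  + 141.96.0.0/12 (H4) depth=12
  lookup 141.96.5.97: bits 100011010110 walk d0:H0→d1:-→d2:-→d3:-→d4:-→d5:-→d6:-→d7:-→d8:-→d9:-→d10:-→d11:-→d12:H4 -> H4
  + 156.190.212.0/24 (H3) depth=24
  lookup 141.96.4.70: bits 100011010110 walk d0:H0→d1:-→d2:-→d3:-→d4:-→d5:-→d6:-→d7:-→d8:-→d9:-→d10:-→d11:-→d12:H4 -> H4
  lookup 156.190.212.61: bits 1001110010111110110101000011110 walk d0:H0→d1:-→d2:-→d3:-→d4:-→d5:-→d6:-→d7:-→d8:-→d9:-→d10:-→d11:-→d12:-→d13:-→d14:-→d15:-→d16:H5→d17:-→d18:-→d19:-→d20:-→d21:-→d22:-→d23:-→d24:H3→d25:-→d26:-→d27:-→d28:-→d29:-→d30:-→d31:H0 -> H0
  + 156.184.0.0/13 (H2) depth=13
  lookup 156.190.10.132: bits 1001110010111110 walk d0:H0→d1:-→d2:-→d3:-→d4:-→d5:-→d6:-→d7:-→d8:-→d9:-→d10:-→d11:-→d12:-→d13:H2→d14:-→d15:-→d16:H5 -> H5
  + 144.0.0.0/4 (H6) depth=4
  + 156.190.212.60/32 (H5) depth=32
  + 156.190.212.60/32 (H6) depth=32
  + 141.0.0.0/8 (H3) depth=8
  lookup 144.48.55.168: bits 1001 walk d0:H0→d1:-→d2:-→d3:-→d4:H6 -> H6
  + 156.190.192.0/19 (H1) depth=19
  + 0.0.0.0/0 (H1) depth=0
  + 156.190.208.0/20 (H6) depth=20
  + 128.0.0.0/1 (H5) depth=1
  lookup 128.0.0.24: bits 1000 walk d0:H1→d1:H5→d2:-→d3:-→d4:- -> H5
  lookup 150.207.76.79: bits 1001 walk d0:H1→d1:H5→d2:-→d3:-→d4:H6 -> H6
  lookup 86.95.184.173: bits ε walk d0:H1 -> H1

== LOOKUPS ==
["H0","H4","H4","H0","H5","H6","H5","H6","H1"]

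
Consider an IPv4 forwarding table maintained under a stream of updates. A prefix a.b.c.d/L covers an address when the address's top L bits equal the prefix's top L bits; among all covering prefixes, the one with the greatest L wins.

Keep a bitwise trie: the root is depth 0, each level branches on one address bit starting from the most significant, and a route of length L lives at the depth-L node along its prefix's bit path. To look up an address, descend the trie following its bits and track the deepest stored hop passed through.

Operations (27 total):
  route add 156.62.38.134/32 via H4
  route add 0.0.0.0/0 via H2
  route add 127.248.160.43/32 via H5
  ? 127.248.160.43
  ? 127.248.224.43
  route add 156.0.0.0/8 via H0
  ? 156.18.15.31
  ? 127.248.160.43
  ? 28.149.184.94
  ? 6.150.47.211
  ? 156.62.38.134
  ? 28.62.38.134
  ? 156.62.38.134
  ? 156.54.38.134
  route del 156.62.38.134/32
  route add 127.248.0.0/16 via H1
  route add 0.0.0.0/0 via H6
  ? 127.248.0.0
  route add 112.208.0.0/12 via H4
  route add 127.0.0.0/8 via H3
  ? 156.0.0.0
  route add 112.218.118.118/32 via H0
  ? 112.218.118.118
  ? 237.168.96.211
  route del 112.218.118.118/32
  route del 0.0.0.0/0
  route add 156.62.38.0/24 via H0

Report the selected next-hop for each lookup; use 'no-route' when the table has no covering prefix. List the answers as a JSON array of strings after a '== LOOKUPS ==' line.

Apply in order:
  add 156.62.38.134/32 -> H4 at depth 32
  add 0.0.0.0/0 -> H2 at depth 0
  add 127.248.160.43/32 -> H5 at depth 32
  lookup 127.248.160.43: bits 01111111111110001010000000101011 walk d0:H2→d1:-→d2:-→d3:-→d4:-→d5:-→d6:-→d7:-→d8:-→d9:-→d10:-→d11:-→d12:-→d13:-→d14:-→d15:-→d16:-→d17:-→d18:-→d19:-→d20:-→d21:-→d22:-→d23:-→d24:-→d25:-→d26:-→d27:-→d28:-→d29:-→d30:-→d31:-→d32:H5 -> H5
  lookup 127.248.224.43: bits 01111111111110001 walk d0:H2→d1:-→d2:-→d3:-→d4:-→d5:-→d6:-→d7:-→d8:-→d9:-→d10:-→d11:-→d12:-→d13:-→d14:-→d15:-→d16:-→d17:- -> H2
  add 156.0.0.0/8 -> H0 at depth 8
  lookup 156.18.15.31: bits 1001110000 walk d0:H2→d1:-→d2:-→d3:-→d4:-→d5:-→d6:-→d7:-→d8:H0→d9:-→d10:- -> H0
  lookup 127.248.160.43: bits 01111111111110001010000000101011 walk d0:H2→d1:-→d2:-→d3:-→d4:-→d5:-→d6:-→d7:-→d8:-→d9:-→d10:-→d11:-→d12:-→d13:-→d14:-→d15:-→d16:-→d17:-→d18:-→d19:-→d20:-→d21:-→d22:-→d23:-→d24:-→d25:-→d26:-→d27:-→d28:-→d29:-→d30:-→d31:-→d32:H5 -> H5
  lookup 28.149.184.94: bits 0 walk d0:H2→d1:- -> H2
  lookup 6.150.47.211: bits 0 walk d0:H2→d1:- -> H2
  lookup 156.62.38.134: bits 10011100001111100010011010000110 walk d0:H2→d1:-→d2:-→d3:-→d4:-→d5:-→d6:-→d7:-→d8:H0→d9:-→d10:-→d11:-→d12:-→d13:-→d14:-→d15:-→d16:-→d17:-→d18:-→d19:-→d20:-→d21:-→d22:-→d23:-→d24:-→d25:-→d26:-→d27:-→d28:-→d29:-→d30:-→d31:-→d32:H4 -> H4
  lookup 28.62.38.134: bits 0 walk d0:H2→d1:- -> H2
  lookup 156.62.38.134: bits 10011100001111100010011010000110 walk d0:H2→d1:-→d2:-→d3:-→d4:-→d5:-→d6:-→d7:-→d8:H0→d9:-→d10:-→d11:-→d12:-→d13:-→d14:-→d15:-→d16:-→d17:-→d18:-→d19:-→d20:-→d21:-→d22:-→d23:-→d24:-→d25:-→d26:-→d27:-→d28:-→d29:-→d30:-→d31:-→d32:H4 -> H4
  lookup 156.54.38.134: bits 100111000011 walk d0:H2→d1:-→d2:-→d3:-→d4:-→d5:-→d6:-→d7:-→d8:H0→d9:-→d10:-→d11:-→d12:- -> H0
  del 156.62.38.134/32 (clear depth 32)
  add 127.248.0.0/16 -> H1 at depth 16
  add 0.0.0.0/0 -> H6 at depth 0
  lookup 127.248.0.0: bits 0111111111111000 walk d0:H6→d1:-→d2:-→d3:-→d4:-→d5:-→d6:-→d7:-→d8:-→d9:-→d10:-→d11:-→d12:-→d13:-→d14:-→d15:-→d16:H1 -> H1
  add 112.208.0.0/12 -> H4 at depth 12
  add 127.0.0.0/8 -> H3 at depth 8
  lookup 156.0.0.0: bits 1001110000 walk d0:H6→d1:-→d2:-→d3:-→d4:-→d5:-→d6:-→d7:-→d8:H0→d9:-→d10:- -> H0
  add 112.218.118.118/32 -> H0 at depth 32
  lookup 112.218.118.118: bits 01110000110110100111011001110110 walk d0:H6→d1:-→d2:-→d3:-→d4:-→d5:-→d6:-→d7:-→d8:-→d9:-→d10:-→d11:-→d12:H4→d13:-→d14:-→d15:-→d16:-→d17:-→d18:-→d19:-→d20:-→d21:-→d22:-→d23:-→d24:-→d25:-→d26:-→d27:-→d28:-→d29:-→d30:-→d31:-→d32:H0 -> H0
  lookup 237.168.96.211: bits 1 walk d0:H6→d1:- -> H6
  del 112.218.118.118/32 (clear depth 32)
  del 0.0.0.0/0 (clear depth 0)
  add 156.62.38.0/24 -> H0 at depth 24

== LOOKUPS ==
["H5","H2","H0","H5","H2","H2","H4","H2","H4","H0","H1","H0","H0","H6"]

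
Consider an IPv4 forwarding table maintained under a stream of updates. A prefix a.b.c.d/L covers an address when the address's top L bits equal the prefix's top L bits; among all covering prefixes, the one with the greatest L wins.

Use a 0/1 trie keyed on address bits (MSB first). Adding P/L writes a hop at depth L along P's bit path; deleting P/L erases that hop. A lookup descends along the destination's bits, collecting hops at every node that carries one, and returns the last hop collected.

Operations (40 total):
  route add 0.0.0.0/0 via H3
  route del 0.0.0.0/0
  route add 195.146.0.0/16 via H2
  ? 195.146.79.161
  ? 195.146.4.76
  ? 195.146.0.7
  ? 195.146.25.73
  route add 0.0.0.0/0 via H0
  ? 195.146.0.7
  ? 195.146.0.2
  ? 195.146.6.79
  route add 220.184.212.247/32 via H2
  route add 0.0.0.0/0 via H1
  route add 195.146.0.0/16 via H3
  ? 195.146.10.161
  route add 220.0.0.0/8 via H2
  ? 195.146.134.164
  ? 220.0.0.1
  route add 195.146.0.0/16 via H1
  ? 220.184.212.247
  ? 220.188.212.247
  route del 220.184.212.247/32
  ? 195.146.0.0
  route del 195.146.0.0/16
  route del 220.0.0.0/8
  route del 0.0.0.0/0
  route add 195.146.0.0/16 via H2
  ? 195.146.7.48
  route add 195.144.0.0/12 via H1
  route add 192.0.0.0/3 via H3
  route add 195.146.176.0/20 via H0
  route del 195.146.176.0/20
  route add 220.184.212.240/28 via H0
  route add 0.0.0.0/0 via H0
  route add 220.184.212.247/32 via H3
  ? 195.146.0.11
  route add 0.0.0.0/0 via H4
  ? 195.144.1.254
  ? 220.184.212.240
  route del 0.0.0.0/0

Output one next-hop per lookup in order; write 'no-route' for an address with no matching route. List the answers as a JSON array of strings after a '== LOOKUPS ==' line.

Trace:
  + 0.0.0.0/0 (H3) depth=0
  del 0.0.0.0/0 (clear depth 0)
  + 195.146.0.0/16 (H2) depth=16
  lookup 195.146.79.161: bits 1100001110010010 walk d0:-→d1:-→d2:-→d3:-→d4:-→d5:-→d6:-→d7:-→d8:-→d9:-→d10:-→d11:-→d12:-→d13:-→d14:-→d15:-→d16:H2 -> H2
  lookup 195.146.4.76: bits 1100001110010010 walk d0:-→d1:-→d2:-→d3:-→d4:-→d5:-→d6:-→d7:-→d8:-→d9:-→d10:-→d11:-→d12:-→d13:-→d14:-→d15:-→d16:H2 -> H2
  lookup 195.146.0.7: bits 1100001110010010 walk d0:-→d1:-→d2:-→d3:-→d4:-→d5:-→d6:-→d7:-→d8:-→d9:-→d10:-→d11:-→d12:-→d13:-→d14:-→d15:-→d16:H2 -> H2
  lookup 195.146.25.73: bits 1100001110010010 walk d0:-→d1:-→d2:-→d3:-→d4:-→d5:-→d6:-→d7:-→d8:-→d9:-→d10:-→d11:-→d12:-→d13:-→d14:-→d15:-→d16:H2 -> H2
  + 0.0.0.0/0 (H0) depth=0
  lookup 195.146.0.7: bits 1100001110010010 walk d0:H0→d1:-→d2:-→d3:-→d4:-→d5:-→d6:-→d7:-→d8:-→d9:-→d10:-→d11:-→d12:-→d13:-→d14:-→d15:-→d16:H2 -> H2
  lookup 195.146.0.2: bits 1100001110010010 walk d0:H0→d1:-→d2:-→d3:-→d4:-→d5:-→d6:-→d7:-→d8:-→d9:-→d10:-→d11:-→d12:-→d13:-→d14:-→d15:-→d16:H2 -> H2
  lookup 195.146.6.79: bits 1100001110010010 walk d0:H0→d1:-→d2:-→d3:-→d4:-→d5:-→d6:-→d7:-→d8:-→d9:-→d10:-→d11:-→d12:-→d13:-→d14:-→d15:-→d16:H2 -> H2
  + 220.184.212.247/32 (H2) depth=32
  + 0.0.0.0/0 (H1) depth=0
  + 195.146.0.0/16 (H3) depth=16
  lookup 195.146.10.161: bits 1100001110010010 walk d0:H1→d1:-→d2:-→d3:-→d4:-→d5:-→d6:-→d7:-→d8:-→d9:-→d10:-→d11:-→d12:-→d13:-→d14:-→d15:-→d16:H3 -> H3
  + 220.0.0.0/8 (H2) depth=8
  lookup 195.146.134.164: bits 1100001110010010 walk d0:H1→d1:-→d2:-→d3:-→d4:-→d5:-→d6:-→d7:-→d8:-→d9:-→d10:-→d11:-→d12:-→d13:-→d14:-→d15:-→d16:H3 -> H3
  lookup 220.0.0.1: bits 11011100 walk d0:H1→d1:-→d2:-→d3:-→d4:-→d5:-→d6:-→d7:-→d8:H2 -> H2
  + 195.146.0.0/16 (H1) depth=16
  lookup 220.184.212.247: bits 11011100101110001101010011110111 walk d0:H1→d1:-→d2:-→d3:-→d4:-→d5:-→d6:-→d7:-→d8:H2→d9:-→d10:-→d11:-→d12:-→d13:-→d14:-→d15:-→d16:-→d17:-→d18:-→d19:-→d20:-→d21:-→d22:-→d23:-→d24:-→d25:-→d26:-→d27:-→d28:-→d29:-→d30:-→d31:-→d32:H2 -> H2
  lookup 220.188.212.247: bits 1101110010111 walk d0:H1→d1:-→d2:-→d3:-→d4:-→d5:-→d6:-→d7:-→d8:H2→d9:-→d10:-→d11:-→d12:-→d13:- -> H2
  del 220.184.212.247/32 (clear depth 32)
  lookup 195.146.0.0: bits 1100001110010010 walk d0:H1→d1:-→d2:-→d3:-→d4:-→d5:-→d6:-→d7:-→d8:-→d9:-→d10:-→d11:-→d12:-→d13:-→d14:-→d15:-→d16:H1 -> H1
  del 195.146.0.0/16 (clear depth 16)
  del 220.0.0.0/8 (clear depth 8)
  del 0.0.0.0/0 (clear depth 0)
  + 195.146.0.0/16 (H2) depth=16
  lookup 195.146.7.48: bits 1100001110010010 walk d0:-→d1:-→d2:-→d3:-→d4:-→d5:-→d6:-→d7:-→d8:-→d9:-→d10:-→d11:-→d12:-→d13:-→d14:-→d15:-→d16:H2 -> H2
  + 195.144.0.0/12 (H1) depth=12
  + 192.0.0.0/3 (H3) depth=3
  + 195.146.176.0/20 (H0) depth=20
  del 195.146.176.0/20 (clear depth 20)
  + 220.184.212.240/28 (H0) depth=28
  + 0.0.0.0/0 (H0) depth=0
  + 220.184.212.247/32 (H3) depth=32
  lookup 195.146.0.11: bits 1100001110010010 walk d0:H0→d1:-→d2:-→d3:H3→d4:-→d5:-→d6:-→d7:-→d8:-→d9:-→d10:-→d11:-→d12:H1→d13:-→d14:-→d15:-→d16:H2 -> H2
  + 0.0.0.0/0 (H4) depth=0
  lookup 195.144.1.254: bits 11000011100100 walk d0:H4→d1:-→d2:-→d3:H3→d4:-→d5:-→d6:-→d7:-→d8:-→d9:-→d10:-→d11:-→d12:H1→d13:-→d14:- -> H1
  lookup 220.184.212.240: bits 11011100101110001101010011110 walk d0:H4→d1:-→d2:-→d3:H3→d4:-→d5:-→d6:-→d7:-→d8:-→d9:-→d10:-→d11:-→d12:-→d13:-→d14:-→d15:-→d16:-→d17:-→d18:-→d19:-→d20:-→d21:-→d22:-→d23:-→d24:-→d25:-→d26:-→d27:-→d28:H0→d29:- -> H0
  del 0.0.0.0/0 (clear depth 0)

== LOOKUPS ==
["H2","H2","H2","H2","H2","H2","H2","H3","H3","H2","H2","H2","H1","H2","H2","H1","H0"]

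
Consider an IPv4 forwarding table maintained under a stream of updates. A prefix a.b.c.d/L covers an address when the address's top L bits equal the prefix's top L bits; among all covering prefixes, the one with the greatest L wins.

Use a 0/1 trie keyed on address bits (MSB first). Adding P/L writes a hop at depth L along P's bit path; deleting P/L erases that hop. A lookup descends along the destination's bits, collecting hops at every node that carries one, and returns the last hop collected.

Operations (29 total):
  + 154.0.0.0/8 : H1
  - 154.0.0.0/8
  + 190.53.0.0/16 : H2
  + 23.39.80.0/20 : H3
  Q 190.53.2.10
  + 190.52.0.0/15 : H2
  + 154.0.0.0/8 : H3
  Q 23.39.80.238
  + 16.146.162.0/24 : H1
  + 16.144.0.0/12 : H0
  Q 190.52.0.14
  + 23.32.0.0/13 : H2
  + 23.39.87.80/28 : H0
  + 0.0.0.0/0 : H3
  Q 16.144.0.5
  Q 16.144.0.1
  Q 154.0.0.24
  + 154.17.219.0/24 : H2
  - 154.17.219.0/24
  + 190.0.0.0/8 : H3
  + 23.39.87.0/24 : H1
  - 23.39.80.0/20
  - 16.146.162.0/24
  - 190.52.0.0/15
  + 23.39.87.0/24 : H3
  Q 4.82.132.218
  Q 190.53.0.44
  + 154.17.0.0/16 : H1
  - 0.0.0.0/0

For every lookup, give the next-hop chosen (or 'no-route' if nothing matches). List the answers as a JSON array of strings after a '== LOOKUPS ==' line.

Trace:
  add 154.0.0.0/8 -> H1 at depth 8
  - 154.0.0.0/8 clear@8
  add 190.53.0.0/16 -> H2 at depth 16
  add 23.39.80.0/20 -> H3 at depth 20
  ? 190.53.2.10  path d0:-→d1:-→d2:-→d3:-→d4:-→d5:-→d6:-→d7:-→d8:-→d9:-→d10:-→d11:-→d12:-→d13:-→d14:-→d15:-→d16:H2  best=H2
  add 190.52.0.0/15 -> H2 at depth 15
  add 154.0.0.0/8 -> H3 at depth 8
  ? 23.39.80.238  path d0:-→d1:-→d2:-→d3:-→d4:-→d5:-→d6:-→d7:-→d8:-→d9:-→d10:-→d11:-→d12:-→d13:-→d14:-→d15:-→d16:-→d17:-→d18:-→d19:-→d20:H3  best=H3
  add 16.146.162.0/24 -> H1 at depth 24
  add 16.144.0.0/12 -> H0 at depth 12
  ? 190.52.0.14  path d0:-→d1:-→d2:-→d3:-→d4:-→d5:-→d6:-→d7:-→d8:-→d9:-→d10:-→d11:-→d12:-→d13:-→d14:-→d15:H2  best=H2
  add 23.32.0.0/13 -> H2 at depth 13
  add 23.39.87.80/28 -> H0 at depth 28
  add 0.0.0.0/0 -> H3 at depth 0
  ? 16.144.0.5  path d0:H3→d1:-→d2:-→d3:-→d4:-→d5:-→d6:-→d7:-→d8:-→d9:-→d10:-→d11:-→d12:H0→d13:-→d14:-  best=H0
  ? 16.144.0.1  path d0:H3→d1:-→d2:-→d3:-→d4:-→d5:-→d6:-→d7:-→d8:-→d9:-→d10:-→d11:-→d12:H0→d13:-→d14:-  best=H0
  ? 154.0.0.24  path d0:H3→d1:-→d2:-→d3:-→d4:-→d5:-→d6:-→d7:-→d8:H3  best=H3
  add 154.17.219.0/24 -> H2 at depth 24
  - 154.17.219.0/24 clear@24
  add 190.0.0.0/8 -> H3 at depth 8
  add 23.39.87.0/24 -> H1 at depth 24
  - 23.39.80.0/20 clear@20
  - 16.146.162.0/24 clear@24
  - 190.52.0.0/15 clear@15
  add 23.39.87.0/24 -> H3 at depth 24
  ? 4.82.132.218  path d0:H3→d1:-→d2:-→d3:-  best=H3
  ? 190.53.0.44  path d0:H3→d1:-→d2:-→d3:-→d4:-→d5:-→d6:-→d7:-→d8:H3→d9:-→d10:-→d11:-→d12:-→d13:-→d14:-→d15:-→d16:H2  best=H2
  add 154.17.0.0/16 -> H1 at depth 16
  - 0.0.0.0/0 clear@0

== LOOKUPS ==
["H2","H3","H2","H0","H0","H3","H3","H2"]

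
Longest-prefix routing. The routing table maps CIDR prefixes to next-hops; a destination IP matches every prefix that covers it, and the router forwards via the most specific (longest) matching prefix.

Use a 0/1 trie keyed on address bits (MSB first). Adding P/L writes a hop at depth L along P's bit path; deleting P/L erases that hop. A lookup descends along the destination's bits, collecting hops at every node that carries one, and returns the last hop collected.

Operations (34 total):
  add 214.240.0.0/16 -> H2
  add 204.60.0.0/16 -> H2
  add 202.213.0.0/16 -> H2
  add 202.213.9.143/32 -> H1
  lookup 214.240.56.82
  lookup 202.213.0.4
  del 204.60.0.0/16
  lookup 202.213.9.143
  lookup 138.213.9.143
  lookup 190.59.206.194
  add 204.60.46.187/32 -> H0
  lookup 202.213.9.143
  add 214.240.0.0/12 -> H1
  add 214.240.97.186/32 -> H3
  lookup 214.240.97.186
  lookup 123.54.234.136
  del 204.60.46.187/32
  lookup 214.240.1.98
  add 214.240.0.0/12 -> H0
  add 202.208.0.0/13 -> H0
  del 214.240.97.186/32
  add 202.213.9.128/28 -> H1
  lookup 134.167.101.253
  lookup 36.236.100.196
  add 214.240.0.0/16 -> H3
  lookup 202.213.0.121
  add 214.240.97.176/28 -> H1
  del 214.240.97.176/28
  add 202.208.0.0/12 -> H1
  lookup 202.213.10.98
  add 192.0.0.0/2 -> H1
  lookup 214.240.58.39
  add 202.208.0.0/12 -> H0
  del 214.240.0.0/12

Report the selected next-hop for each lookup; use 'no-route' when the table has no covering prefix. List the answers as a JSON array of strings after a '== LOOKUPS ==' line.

Process each operation:
  + 214.240.0.0/16 (H2) depth=16
  + 204.60.0.0/16 (H2) depth=16
  + 202.213.0.0/16 (H2) depth=16
  + 202.213.9.143/32 (H1) depth=32
  Q 214.240.56.82: descend 1101011011110000 ; hops seen [H2] ; pick H2
  Q 202.213.0.4: descend 11001010110101010000 ; hops seen [H2] ; pick H2
  - 204.60.0.0/16 clear@16
  Q 202.213.9.143: descend 11001010110101010000100110001111 ; hops seen [H2,H1] ; pick H1
  Q 138.213.9.143: descend 1 ; hops seen [∅] ; pick no-route
  Q 190.59.206.194: descend 1 ; hops seen [∅] ; pick no-route
  + 204.60.46.187/32 (H0) depth=32
  Q 202.213.9.143: descend 11001010110101010000100110001111 ; hops seen [H2,H1] ; pick H1
  + 214.240.0.0/12 (H1) depth=12
  + 214.240.97.186/32 (H3) depth=32
  Q 214.240.97.186: descend 11010110111100000110000110111010 ; hops seen [H1,H2,H3] ; pick H3
  Q 123.54.234.136: descend ε ; hops seen [∅] ; pick no-route
  - 204.60.46.187/32 clear@32
  Q 214.240.1.98: descend 11010110111100000 ; hops seen [H1,H2] ; pick H2
  + 214.240.0.0/12 (H0) depth=12
  + 202.208.0.0/13 (H0) depth=13
  - 214.240.97.186/32 clear@32
  + 202.213.9.128/28 (H1) depth=28
  Q 134.167.101.253: descend 1 ; hops seen [∅] ; pick no-route
  Q 36.236.100.196: descend ε ; hops seen [∅] ; pick no-route
  + 214.240.0.0/16 (H3) depth=16
  Q 202.213.0.121: descend 11001010110101010000 ; hops seen [H0,H2] ; pick H2
  + 214.240.97.176/28 (H1) depth=28
  - 214.240.97.176/28 clear@28
  + 202.208.0.0/12 (H1) depth=12
  Q 202.213.10.98: descend 1100101011010101000010 ; hops seen [H1,H0,H2] ; pick H2
  + 192.0.0.0/2 (H1) depth=2
  Q 214.240.58.39: descend 11010110111100000 ; hops seen [H1,H0,H3] ; pick H3
  + 202.208.0.0/12 (H0) depth=12
  - 214.240.0.0/12 clear@12

== LOOKUPS ==
["H2","H2","H1","no-route","no-route","H1","H3","no-route","H2","no-route","no-route","H2","H2","H3"]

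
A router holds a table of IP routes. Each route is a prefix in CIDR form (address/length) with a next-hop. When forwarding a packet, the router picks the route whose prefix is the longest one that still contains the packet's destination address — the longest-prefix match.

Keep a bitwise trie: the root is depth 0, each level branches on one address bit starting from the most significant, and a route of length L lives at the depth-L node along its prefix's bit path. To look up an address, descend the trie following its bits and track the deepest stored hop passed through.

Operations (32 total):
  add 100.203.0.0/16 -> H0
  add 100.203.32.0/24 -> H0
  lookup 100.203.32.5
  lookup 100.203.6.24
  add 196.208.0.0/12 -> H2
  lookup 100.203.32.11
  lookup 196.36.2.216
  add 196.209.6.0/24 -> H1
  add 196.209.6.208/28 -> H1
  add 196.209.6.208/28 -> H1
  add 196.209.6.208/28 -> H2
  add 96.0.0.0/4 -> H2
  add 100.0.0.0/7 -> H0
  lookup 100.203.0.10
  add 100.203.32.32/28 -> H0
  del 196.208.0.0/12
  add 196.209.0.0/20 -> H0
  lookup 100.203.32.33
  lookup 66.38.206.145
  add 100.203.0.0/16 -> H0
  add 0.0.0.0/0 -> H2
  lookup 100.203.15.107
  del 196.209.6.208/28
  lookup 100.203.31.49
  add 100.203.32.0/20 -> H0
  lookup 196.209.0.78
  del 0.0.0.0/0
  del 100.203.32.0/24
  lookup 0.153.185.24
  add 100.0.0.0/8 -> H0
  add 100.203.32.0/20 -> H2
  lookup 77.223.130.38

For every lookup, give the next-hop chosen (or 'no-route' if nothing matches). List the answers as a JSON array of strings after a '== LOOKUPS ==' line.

Trace:
  + 100.203.0.0/16 (H0) depth=16
  + 100.203.32.0/24 (H0) depth=24
  Q 100.203.32.5: descend 011001001100101100100000 ; hops seen [H0,H0] ; pick H0
  Q 100.203.6.24: descend 011001001100101100 ; hops seen [H0] ; pick H0
  + 196.208.0.0/12 (H2) depth=12
  Q 100.203.32.11: descend 011001001100101100100000 ; hops seen [H0,H0] ; pick H0
  Q 196.36.2.216: descend 11000100 ; hops seen [∅] ; pick no-route
  + 196.209.6.0/24 (H1) depth=24
  + 196.209.6.208/28 (H1) depth=28
  + 196.209.6.208/28 (H1) depth=28
  + 196.209.6.208/28 (H2) depth=28
  + 96.0.0.0/4 (H2) depth=4
  + 100.0.0.0/7 (H0) depth=7
  Q 100.203.0.10: descend 011001001100101100 ; hops seen [H2,H0,H0] ; pick H0
  + 100.203.32.32/28 (H0) depth=28
  del 196.208.0.0/12 (clear depth 12)
  + 196.209.0.0/20 (H0) depth=20
  Q 100.203.32.33: descend 0110010011001011001000000010 ; hops seen [H2,H0,H0,H0,H0] ; pick H0
  Q 66.38.206.145: descend 01 ; hops seen [∅] ; pick no-route
  + 100.203.0.0/16 (H0) depth=16
  + 0.0.0.0/0 (H2) depth=0
  Q 100.203.15.107: descend 011001001100101100 ; hops seen [H2,H2,H0,H0] ; pick H0
  del 196.209.6.208/28 (clear depth 28)
  Q 100.203.31.49: descend 011001001100101100 ; hops seen [H2,H2,H0,H0] ; pick H0
  + 100.203.32.0/20 (H0) depth=20
  Q 196.209.0.78: descend 110001001101000100000 ; hops seen [H2,H0] ; pick H0
  del 0.0.0.0/0 (clear depth 0)
  del 100.203.32.0/24 (clear depth 24)
  Q 0.153.185.24: descend 0 ; hops seen [∅] ; pick no-route
  + 100.0.0.0/8 (H0) depth=8
  + 100.203.32.0/20 (H2) depth=20
  Q 77.223.130.38: descend 01 ; hops seen [∅] ; pick no-route

== LOOKUPS ==
["H0","H0","H0","no-route","H0","H0","no-route","H0","H0","H0","no-route","no-route"]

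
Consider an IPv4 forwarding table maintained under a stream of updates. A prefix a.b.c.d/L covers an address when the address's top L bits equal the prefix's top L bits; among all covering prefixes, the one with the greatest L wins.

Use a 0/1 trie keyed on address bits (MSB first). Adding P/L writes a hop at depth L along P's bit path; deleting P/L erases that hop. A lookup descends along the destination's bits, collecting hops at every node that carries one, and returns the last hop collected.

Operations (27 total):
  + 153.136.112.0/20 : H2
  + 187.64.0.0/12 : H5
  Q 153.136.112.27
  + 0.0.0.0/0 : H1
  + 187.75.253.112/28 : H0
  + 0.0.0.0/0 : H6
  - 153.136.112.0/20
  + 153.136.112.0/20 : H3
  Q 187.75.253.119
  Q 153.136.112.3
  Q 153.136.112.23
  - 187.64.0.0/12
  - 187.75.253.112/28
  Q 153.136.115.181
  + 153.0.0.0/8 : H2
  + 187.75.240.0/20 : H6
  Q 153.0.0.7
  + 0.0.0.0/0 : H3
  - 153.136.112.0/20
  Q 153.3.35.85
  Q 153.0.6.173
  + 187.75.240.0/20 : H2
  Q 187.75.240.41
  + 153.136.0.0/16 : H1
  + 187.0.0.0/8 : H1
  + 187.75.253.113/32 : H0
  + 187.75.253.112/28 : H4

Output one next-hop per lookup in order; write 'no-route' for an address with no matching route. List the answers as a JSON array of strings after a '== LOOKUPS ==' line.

Trace:
  + 153.136.112.0/20 (H2) depth=20
  + 187.64.0.0/12 (H5) depth=12
  ? 153.136.112.27  path d0:-→d1:-→d2:-→d3:-→d4:-→d5:-→d6:-→d7:-→d8:-→d9:-→d10:-→d11:-→d12:-→d13:-→d14:-→d15:-→d16:-→d17:-→d18:-→d19:-→d20:H2  best=H2
  + 0.0.0.0/0 (H1) depth=0
  + 187.75.253.112/28 (H0) depth=28
  + 0.0.0.0/0 (H6) depth=0
  del 153.136.112.0/20 (clear depth 20)
  + 153.136.112.0/20 (H3) depth=20
  ? 187.75.253.119  path d0:H6→d1:-→d2:-→d3:-→d4:-→d5:-→d6:-→d7:-→d8:-→d9:-→d10:-→d11:-→d12:H5→d13:-→d14:-→d15:-→d16:-→d17:-→d18:-→d19:-→d20:-→d21:-→d22:-→d23:-→d24:-→d25:-→d26:-→d27:-→d28:H0  best=H0
  ? 153.136.112.3  path d0:H6→d1:-→d2:-→d3:-→d4:-→d5:-→d6:-→d7:-→d8:-→d9:-→d10:-→d11:-→d12:-→d13:-→d14:-→d15:-→d16:-→d17:-→d18:-→d19:-→d20:H3  best=H3
  ? 153.136.112.23  path d0:H6→d1:-→d2:-→d3:-→d4:-→d5:-→d6:-→d7:-→d8:-→d9:-→d10:-→d11:-→d12:-→d13:-→d14:-→d15:-→d16:-→d17:-→d18:-→d19:-→d20:H3  best=H3
  del 187.64.0.0/12 (clear depth 12)
  del 187.75.253.112/28 (clear depth 28)
  ? 153.136.115.181  path d0:H6→d1:-→d2:-→d3:-→d4:-→d5:-→d6:-→d7:-→d8:-→d9:-→d10:-→d11:-→d12:-→d13:-→d14:-→d15:-→d16:-→d17:-→d18:-→d19:-→d20:H3  best=H3
  + 153.0.0.0/8 (H2) depth=8
  + 187.75.240.0/20 (H6) depth=20
  ? 153.0.0.7  path d0:H6→d1:-→d2:-→d3:-→d4:-→d5:-→d6:-→d7:-→d8:H2  best=H2
  + 0.0.0.0/0 (H3) depth=0
  del 153.136.112.0/20 (clear depth 20)
  ? 153.3.35.85  path d0:H3→d1:-→d2:-→d3:-→d4:-→d5:-→d6:-→d7:-→d8:H2  best=H2
  ? 153.0.6.173  path d0:H3→d1:-→d2:-→d3:-→d4:-→d5:-→d6:-→d7:-→d8:H2  best=H2
  + 187.75.240.0/20 (H2) depth=20
  ? 187.75.240.41  path d0:H3→d1:-→d2:-→d3:-→d4:-→d5:-→d6:-→d7:-→d8:-→d9:-→d10:-→d11:-→d12:-→d13:-→d14:-→d15:-→d16:-→d17:-→d18:-→d19:-→d20:H2  best=H2
  + 153.136.0.0/16 (H1) depth=16
  + 187.0.0.0/8 (H1) depth=8
  + 187.75.253.113/32 (H0) depth=32
  + 187.75.253.112/28 (H4) depth=28

== LOOKUPS ==
["H2","H0","H3","H3","H3","H2","H2","H2","H2"]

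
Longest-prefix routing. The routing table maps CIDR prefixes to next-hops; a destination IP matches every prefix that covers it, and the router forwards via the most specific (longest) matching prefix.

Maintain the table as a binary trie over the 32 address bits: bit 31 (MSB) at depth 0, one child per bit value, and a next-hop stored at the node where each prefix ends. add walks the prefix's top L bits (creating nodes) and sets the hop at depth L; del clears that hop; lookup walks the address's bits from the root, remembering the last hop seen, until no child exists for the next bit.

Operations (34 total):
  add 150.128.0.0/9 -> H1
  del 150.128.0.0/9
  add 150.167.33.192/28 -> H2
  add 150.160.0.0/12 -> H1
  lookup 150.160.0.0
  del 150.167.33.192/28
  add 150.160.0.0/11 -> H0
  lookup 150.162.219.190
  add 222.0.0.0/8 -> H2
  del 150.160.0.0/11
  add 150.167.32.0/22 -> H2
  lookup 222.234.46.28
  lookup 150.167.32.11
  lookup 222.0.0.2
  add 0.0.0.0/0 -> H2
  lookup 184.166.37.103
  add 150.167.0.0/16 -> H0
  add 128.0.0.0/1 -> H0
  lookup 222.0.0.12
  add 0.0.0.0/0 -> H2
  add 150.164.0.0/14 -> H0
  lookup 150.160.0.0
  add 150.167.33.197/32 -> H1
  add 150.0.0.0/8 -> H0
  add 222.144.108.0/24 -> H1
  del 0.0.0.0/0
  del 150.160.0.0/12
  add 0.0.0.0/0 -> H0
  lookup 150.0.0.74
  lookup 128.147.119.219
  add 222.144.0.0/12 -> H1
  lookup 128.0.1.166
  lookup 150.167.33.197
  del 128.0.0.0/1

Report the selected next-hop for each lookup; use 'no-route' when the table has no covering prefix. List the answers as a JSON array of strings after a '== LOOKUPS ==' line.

Process each operation:
  + 150.128.0.0/9 (H1) depth=9
  - 150.128.0.0/9 clear@9
  + 150.167.33.192/28 (H2) depth=28
  + 150.160.0.0/12 (H1) depth=12
  lookup 150.160.0.0: bits 1001011010100 walk d0:-→d1:-→d2:-→d3:-→d4:-→d5:-→d6:-→d7:-→d8:-→d9:-→d10:-→d11:-→d12:H1→d13:- -> H1
  - 150.167.33.192/28 clear@28
  + 150.160.0.0/11 (H0) depth=11
  lookup 150.162.219.190: bits 1001011010100 walk d0:-→d1:-→d2:-→d3:-→d4:-→d5:-→d6:-→d7:-→d8:-→d9:-→d10:-→d11:H0→d12:H1→d13:- -> H1
  + 222.0.0.0/8 (H2) depth=8
  - 150.160.0.0/11 clear@11
  + 150.167.32.0/22 (H2) depth=22
  lookup 222.234.46.28: bits 11011110 walk d0:-→d1:-→d2:-→d3:-→d4:-→d5:-→d6:-→d7:-→d8:H2 -> H2
  lookup 150.167.32.11: bits 10010110101001110010000 walk d0:-→d1:-→d2:-→d3:-→d4:-→d5:-→d6:-→d7:-→d8:-→d9:-→d10:-→d11:-→d12:H1→d13:-→d14:-→d15:-→d16:-→d17:-→d18:-→d19:-→d20:-→d21:-→d22:H2→d23:- -> H2
  lookup 222.0.0.2: bits 11011110 walk d0:-→d1:-→d2:-→d3:-→d4:-→d5:-→d6:-→d7:-→d8:H2 -> H2
  + 0.0.0.0/0 (H2) depth=0
  lookup 184.166.37.103: bits 10 walk d0:H2→d1:-→d2:- -> H2
  + 150.167.0.0/16 (H0) depth=16
  + 128.0.0.0/1 (H0) depth=1
  lookup 222.0.0.12: bits 11011110 walk d0:H2→d1:H0→d2:-→d3:-→d4:-→d5:-→d6:-→d7:-→d8:H2 -> H2
  + 0.0.0.0/0 (H2) depth=0
  + 150.164.0.0/14 (H0) depth=14
  lookup 150.160.0.0: bits 1001011010100 walk d0:H2→d1:H0→d2:-→d3:-→d4:-→d5:-→d6:-→d7:-→d8:-→d9:-→d10:-→d11:-→d12:H1→d13:- -> H1
  + 150.167.33.197/32 (H1) depth=32
  + 150.0.0.0/8 (H0) depth=8
  + 222.144.108.0/24 (H1) depth=24
  - 0.0.0.0/0 clear@0
  - 150.160.0.0/12 clear@12
  + 0.0.0.0/0 (H0) depth=0
  lookup 150.0.0.74: bits 10010110 walk d0:H0→d1:H0→d2:-→d3:-→d4:-→d5:-→d6:-→d7:-→d8:H0 -> H0
  lookup 128.147.119.219: bits 100 walk d0:H0→d1:H0→d2:-→d3:- -> H0
  + 222.144.0.0/12 (H1) depth=12
  lookup 128.0.1.166: bits 100 walk d0:H0→d1:H0→d2:-→d3:- -> H0
  lookup 150.167.33.197: bits 10010110101001110010000111000101 walk d0:H0→d1:H0→d2:-→d3:-→d4:-→d5:-→d6:-→d7:-→d8:H0→d9:-→d10:-→d11:-→d12:-→d13:-→d14:H0→d15:-→d16:H0→d17:-→d18:-→d19:-→d20:-→d21:-→d22:H2→d23:-→d24:-→d25:-→d26:-→d27:-→d28:-→d29:-→d30:-→d31:-→d32:H1 -> H1
  - 128.0.0.0/1 clear@1

== LOOKUPS ==
["H1","H1","H2","H2","H2","H2","H2","H1","H0","H0","H0","H1"]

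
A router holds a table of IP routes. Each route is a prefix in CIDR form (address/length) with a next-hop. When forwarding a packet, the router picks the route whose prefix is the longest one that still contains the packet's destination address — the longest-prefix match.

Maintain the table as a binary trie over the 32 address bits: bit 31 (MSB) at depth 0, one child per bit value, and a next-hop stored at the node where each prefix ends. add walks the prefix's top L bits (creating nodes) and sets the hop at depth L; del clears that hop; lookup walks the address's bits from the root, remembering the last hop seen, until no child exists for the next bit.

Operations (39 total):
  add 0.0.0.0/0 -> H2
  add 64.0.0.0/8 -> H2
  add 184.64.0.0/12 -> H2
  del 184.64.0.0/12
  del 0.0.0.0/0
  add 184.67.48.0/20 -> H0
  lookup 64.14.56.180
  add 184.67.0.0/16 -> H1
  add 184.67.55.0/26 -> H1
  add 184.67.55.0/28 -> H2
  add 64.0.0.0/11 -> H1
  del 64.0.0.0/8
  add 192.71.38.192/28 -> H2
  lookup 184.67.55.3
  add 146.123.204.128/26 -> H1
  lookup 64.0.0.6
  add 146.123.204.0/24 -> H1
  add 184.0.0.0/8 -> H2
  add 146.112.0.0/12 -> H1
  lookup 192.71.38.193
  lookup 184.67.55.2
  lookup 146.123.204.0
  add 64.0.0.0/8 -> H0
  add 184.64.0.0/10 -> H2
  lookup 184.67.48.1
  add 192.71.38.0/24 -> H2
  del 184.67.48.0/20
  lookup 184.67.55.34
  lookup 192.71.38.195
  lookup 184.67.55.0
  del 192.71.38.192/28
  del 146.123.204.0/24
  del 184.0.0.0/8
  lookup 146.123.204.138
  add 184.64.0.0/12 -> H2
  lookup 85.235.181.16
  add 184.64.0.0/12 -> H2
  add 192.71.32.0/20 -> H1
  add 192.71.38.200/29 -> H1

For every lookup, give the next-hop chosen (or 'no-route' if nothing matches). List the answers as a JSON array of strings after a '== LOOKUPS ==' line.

Trace:
  + 0.0.0.0/0 (H2) depth=0
  + 64.0.0.0/8 (H2) depth=8
  + 184.64.0.0/12 (H2) depth=12
  del 184.64.0.0/12 (clear depth 12)
  del 0.0.0.0/0 (clear depth 0)
  + 184.67.48.0/20 (H0) depth=20
  Q 64.14.56.180: descend 01000000 ; hops seen [H2] ; pick H2
  + 184.67.0.0/16 (H1) depth=16
  + 184.67.55.0/26 (H1) depth=26
  + 184.67.55.0/28 (H2) depth=28
  + 64.0.0.0/11 (H1) depth=11
  del 64.0.0.0/8 (clear depth 8)
  + 192.71.38.192/28 (H2) depth=28
  Q 184.67.55.3: descend 1011100001000011001101110000 ; hops seen [H1,H0,H1,H2] ; pick H2
  + 146.123.204.128/26 (H1) depth=26
  Q 64.0.0.6: descend 01000000000 ; hops seen [H1] ; pick H1
  + 146.123.204.0/24 (H1) depth=24
  + 184.0.0.0/8 (H2) depth=8
  + 146.112.0.0/12 (H1) depth=12
  Q 192.71.38.193: descend 1100000001000111001001101100 ; hops seen [H2] ; pick H2
  Q 184.67.55.2: descend 1011100001000011001101110000 ; hops seen [H2,H1,H0,H1,H2] ; pick H2
  Q 146.123.204.0: descend 100100100111101111001100 ; hops seen [H1,H1] ; pick H1
  + 64.0.0.0/8 (H0) depth=8
  + 184.64.0.0/10 (H2) depth=10
  Q 184.67.48.1: descend 101110000100001100110 ; hops seen [H2,H2,H1,H0] ; pick H0
  + 192.71.38.0/24 (H2) depth=24
  del 184.67.48.0/20 (clear depth 20)
  Q 184.67.55.34: descend 10111000010000110011011100 ; hops seen [H2,H2,H1,H1] ; pick H1
  Q 192.71.38.195: descend 1100000001000111001001101100 ; hops seen [H2,H2] ; pick H2
  Q 184.67.55.0: descend 1011100001000011001101110000 ; hops seen [H2,H2,H1,H1,H2] ; pick H2
  del 192.71.38.192/28 (clear depth 28)
  del 146.123.204.0/24 (clear depth 24)
  del 184.0.0.0/8 (clear depth 8)
  Q 146.123.204.138: descend 10010010011110111100110010 ; hops seen [H1,H1] ; pick H1
  + 184.64.0.0/12 (H2) depth=12
  Q 85.235.181.16: descend 010 ; hops seen [∅] ; pick no-route
  + 184.64.0.0/12 (H2) depth=12
  + 192.71.32.0/20 (H1) depth=20
  + 192.71.38.200/29 (H1) depth=29

== LOOKUPS ==
["H2","H2","H1","H2","H2","H1","H0","H1","H2","H2","H1","no-route"]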